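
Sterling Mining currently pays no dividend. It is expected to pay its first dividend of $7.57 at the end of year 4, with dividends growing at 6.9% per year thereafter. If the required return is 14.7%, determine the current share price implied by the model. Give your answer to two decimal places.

Deferred-dividend DDM. At t=3 the remaining stream is a growing perpetuity with first payment D_4 = 7.57.
V_3 = D_4/(r−g) = 7.57/(0.147−0.069) = 97.0513
P₀ = V_3/(1+r)^3 = 97.0513/(1+0.147)^3 = 64.3148

$64.31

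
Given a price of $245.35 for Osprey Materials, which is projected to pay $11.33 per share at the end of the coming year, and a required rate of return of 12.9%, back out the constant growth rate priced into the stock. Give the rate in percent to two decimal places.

From P₀ = D₁/(r − g), the implied growth is g = r − D₁/P₀.
g = 0.129 − 11.33/245.35 = 0.129 − 0.04618 = 0.08282

8.28%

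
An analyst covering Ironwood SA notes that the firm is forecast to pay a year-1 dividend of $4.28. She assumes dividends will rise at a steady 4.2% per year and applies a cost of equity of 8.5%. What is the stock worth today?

$99.53

Gordon growth model: P₀ = D₁/(r − g), with D₁ = 4.28 given directly.
P₀ = 4.2800 / (0.085 − 0.042) = 4.2800 / 0.043 = 99.5349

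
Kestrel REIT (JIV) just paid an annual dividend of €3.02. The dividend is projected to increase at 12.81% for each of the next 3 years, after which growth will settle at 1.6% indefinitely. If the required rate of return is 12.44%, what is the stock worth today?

€37.71

Two-stage DDM. Project D₁…D_3 at 0.1281, terminal growth 0.016, discount at r = 0.1244.
D_1 = 3.4069
D_2 = 3.8433
D_3 = 4.3356
Terminal value at t=3: TV = D_4/(r−g) = 4.4050/(0.1244−0.016) = 40.6363
P₀ = 3.4069/(1+0.1244)^1 + 3.8433/(1+0.1244)^2 + 4.3356/(1+0.1244)^3 + 40.6363/(1+0.1244)^3 = 37.7056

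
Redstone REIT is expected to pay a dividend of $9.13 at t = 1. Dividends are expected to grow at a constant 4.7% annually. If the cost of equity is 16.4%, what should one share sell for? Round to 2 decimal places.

Gordon growth model: P₀ = D₁/(r − g), with D₁ = 9.13 given directly.
P₀ = 9.1300 / (0.164 − 0.047) = 9.1300 / 0.117 = 78.0342

$78.03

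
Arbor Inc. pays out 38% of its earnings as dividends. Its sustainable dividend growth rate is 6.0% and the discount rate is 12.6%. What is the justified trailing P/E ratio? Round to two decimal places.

6.10

Justified trailing P/E = b(1+g)/(r−g) = 0.38×(1+0.06)/(0.126−0.06) = 6.1030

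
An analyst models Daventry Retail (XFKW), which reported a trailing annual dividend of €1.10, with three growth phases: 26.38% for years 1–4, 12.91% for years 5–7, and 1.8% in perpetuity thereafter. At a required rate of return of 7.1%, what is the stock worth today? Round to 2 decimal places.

€61.89

Three-stage DDM. Project D₁…D_7; terminal Gordon value at t=7 with g = 0.018; discount at r = 0.071.
D_1 = 1.3902
D_2 = 1.7569
D_3 = 2.2204
D_4 = 2.8061
D_5 = 3.1684
D_6 = 3.5774
D_7 = 4.0393
TV_7 = 4.1120/(0.071−0.018) = 77.5845
P₀ = Σ Dₜ/(1+r)ᵗ + TV_7/(1+r)^7 = 61.8888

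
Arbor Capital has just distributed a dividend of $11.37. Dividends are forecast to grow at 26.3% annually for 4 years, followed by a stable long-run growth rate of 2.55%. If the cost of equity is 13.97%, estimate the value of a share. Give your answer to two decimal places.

Two-stage DDM. Project D₁…D_4 at 0.263, terminal growth 0.0255, discount at r = 0.1397.
D_1 = 14.3603
D_2 = 18.1371
D_3 = 22.9071
D_4 = 28.9317
Terminal value at t=4: TV = D_5/(r−g) = 29.6695/(0.1397−0.0255) = 259.8026
P₀ = 14.3603/(1+0.1397)^1 + 18.1371/(1+0.1397)^2 + 22.9071/(1+0.1397)^3 + 28.9317/(1+0.1397)^4 + 259.8026/(1+0.1397)^4 = 213.1711

$213.17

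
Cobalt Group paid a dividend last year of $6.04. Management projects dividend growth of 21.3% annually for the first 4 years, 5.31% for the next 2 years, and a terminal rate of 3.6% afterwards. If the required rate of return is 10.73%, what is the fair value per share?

Three-stage DDM. Project D₁…D_6; terminal Gordon value at t=6 with g = 0.036; discount at r = 0.1073.
D_1 = 7.3265
D_2 = 8.8871
D_3 = 10.7800
D_4 = 13.0762
D_5 = 13.7705
D_6 = 14.5017
TV_6 = 15.0238/(0.1073−0.036) = 210.7122
P₀ = Σ Dₜ/(1+r)ᵗ + TV_6/(1+r)^6 = 160.9559

$160.96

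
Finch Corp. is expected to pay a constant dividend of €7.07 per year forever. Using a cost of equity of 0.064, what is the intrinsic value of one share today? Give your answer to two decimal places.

€110.47

Zero-growth DDM (perpetuity): P₀ = D/r = 7.07 / 0.064 = 110.4688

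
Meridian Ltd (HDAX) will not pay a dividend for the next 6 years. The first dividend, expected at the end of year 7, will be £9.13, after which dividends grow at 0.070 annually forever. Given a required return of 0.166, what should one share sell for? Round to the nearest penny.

Deferred-dividend DDM. At t=6 the remaining stream is a growing perpetuity with first payment D_7 = 9.13.
V_6 = D_7/(r−g) = 9.13/(0.166−0.07) = 95.1042
P₀ = V_6/(1+r)^6 = 95.1042/(1+0.166)^6 = 37.8450

£37.84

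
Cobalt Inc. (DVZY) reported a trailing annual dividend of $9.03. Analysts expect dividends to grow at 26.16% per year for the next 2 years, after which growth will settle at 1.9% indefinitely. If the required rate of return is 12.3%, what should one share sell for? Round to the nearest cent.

$133.20

Two-stage DDM. Project D₁…D_2 at 0.2616, terminal growth 0.019, discount at r = 0.123.
D_1 = 11.3922
D_2 = 14.3725
Terminal value at t=2: TV = D_3/(r−g) = 14.6455/(0.123−0.019) = 140.8225
P₀ = 11.3922/(1+0.123)^1 + 14.3725/(1+0.123)^2 + 140.8225/(1+0.123)^2 = 133.2048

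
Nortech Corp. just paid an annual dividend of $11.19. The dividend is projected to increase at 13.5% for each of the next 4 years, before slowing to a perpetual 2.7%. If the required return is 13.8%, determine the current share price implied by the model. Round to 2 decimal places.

$146.91

Two-stage DDM. Project D₁…D_4 at 0.135, terminal growth 0.027, discount at r = 0.138.
D_1 = 12.7006
D_2 = 14.4152
D_3 = 16.3613
D_4 = 18.5701
Terminal value at t=4: TV = D_5/(r−g) = 19.0715/(0.138−0.027) = 171.8150
P₀ = 12.7006/(1+0.138)^1 + 14.4152/(1+0.138)^2 + 16.3613/(1+0.138)^3 + 18.5701/(1+0.138)^4 + 171.8150/(1+0.138)^4 = 146.9111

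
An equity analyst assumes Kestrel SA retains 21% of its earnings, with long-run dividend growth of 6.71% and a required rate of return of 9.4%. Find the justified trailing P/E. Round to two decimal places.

Payout ratio b = 1 − 0.21 = 0.79.
Justified trailing P/E = b(1+g)/(r−g) = 0.79×(1+0.0671)/(0.094−0.0671) = 31.3386

31.34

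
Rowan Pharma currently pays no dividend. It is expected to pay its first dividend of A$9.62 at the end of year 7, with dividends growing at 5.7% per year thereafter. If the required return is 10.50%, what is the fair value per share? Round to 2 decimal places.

A$110.09

Deferred-dividend DDM. At t=6 the remaining stream is a growing perpetuity with first payment D_7 = 9.62.
V_6 = D_7/(r−g) = 9.62/(0.105−0.057) = 200.4167
P₀ = V_6/(1+r)^6 = 200.4167/(1+0.105)^6 = 110.0931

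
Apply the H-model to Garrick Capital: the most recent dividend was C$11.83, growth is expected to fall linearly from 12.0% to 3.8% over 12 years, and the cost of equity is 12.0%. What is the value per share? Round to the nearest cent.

H-model: P₀ = D₀[(1+g_L) + H(g_S−g_L)]/(r−g_L), with H = 12/2 = 6.
P₀ = 11.83 × [(1+0.038) + 6×(0.12−0.038)] / (0.12−0.038)
   = 11.83 × 1.5300 / 0.082 = 220.7305

C$220.73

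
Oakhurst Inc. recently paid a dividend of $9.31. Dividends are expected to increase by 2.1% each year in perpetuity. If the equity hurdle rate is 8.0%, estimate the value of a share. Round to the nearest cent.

$161.11

Gordon growth model: P₀ = D₁/(r − g). D₁ = 9.31 × (1 + 0.021) = 9.5055.
P₀ = 9.5055 / (0.08 − 0.021) = 9.5055 / 0.059 = 161.1103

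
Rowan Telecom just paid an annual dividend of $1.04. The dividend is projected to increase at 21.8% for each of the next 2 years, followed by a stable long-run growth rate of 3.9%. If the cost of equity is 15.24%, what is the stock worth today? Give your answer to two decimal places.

Two-stage DDM. Project D₁…D_2 at 0.218, terminal growth 0.039, discount at r = 0.1524.
D_1 = 1.2667
D_2 = 1.5429
Terminal value at t=2: TV = D_3/(r−g) = 1.6030/(0.1524−0.039) = 14.1361
P₀ = 1.2667/(1+0.1524)^1 + 1.5429/(1+0.1524)^2 + 14.1361/(1+0.1524)^2 = 12.9054

$12.91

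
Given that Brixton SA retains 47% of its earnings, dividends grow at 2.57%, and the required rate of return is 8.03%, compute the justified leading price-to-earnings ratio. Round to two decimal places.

Payout ratio b = 1 − 0.47 = 0.53.
Justified leading P/E = b/(r−g) = 0.53/(0.0803−0.0257) = 9.7070

9.71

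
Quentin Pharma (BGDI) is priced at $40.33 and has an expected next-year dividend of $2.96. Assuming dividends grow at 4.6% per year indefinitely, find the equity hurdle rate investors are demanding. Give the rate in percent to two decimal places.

Rearranging the constant-growth DDM: r = D₁/P₀ + g.
r = 2.9600 / 40.33 + 0.046 = 0.07339 + 0.046 = 0.11939

11.94%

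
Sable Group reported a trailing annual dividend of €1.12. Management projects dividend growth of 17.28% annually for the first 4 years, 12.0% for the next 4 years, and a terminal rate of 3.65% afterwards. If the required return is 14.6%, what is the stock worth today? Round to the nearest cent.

Three-stage DDM. Project D₁…D_8; terminal Gordon value at t=8 with g = 0.0365; discount at r = 0.146.
D_1 = 1.3135
D_2 = 1.5405
D_3 = 1.8067
D_4 = 2.1189
D_5 = 2.3732
D_6 = 2.6580
D_7 = 2.9769
D_8 = 3.3342
TV_8 = 3.4559/(0.146−0.0365) = 31.5603
P₀ = Σ Dₜ/(1+r)ᵗ + TV_8/(1+r)^8 = 19.9984

€20.00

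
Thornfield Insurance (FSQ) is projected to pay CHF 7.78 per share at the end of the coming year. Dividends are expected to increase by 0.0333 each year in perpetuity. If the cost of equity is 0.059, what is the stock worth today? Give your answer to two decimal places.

CHF 302.72

Gordon growth model: P₀ = D₁/(r − g), with D₁ = 7.78 given directly.
P₀ = 7.7800 / (0.059 − 0.0333) = 7.7800 / 0.0257 = 302.7237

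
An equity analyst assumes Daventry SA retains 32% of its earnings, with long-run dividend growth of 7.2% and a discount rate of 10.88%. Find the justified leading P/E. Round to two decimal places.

Payout ratio b = 1 − 0.32 = 0.68.
Justified leading P/E = b/(r−g) = 0.68/(0.1088−0.072) = 18.4783

18.48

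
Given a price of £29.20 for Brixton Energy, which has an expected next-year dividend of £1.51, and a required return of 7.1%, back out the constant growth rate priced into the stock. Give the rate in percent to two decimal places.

1.93%

From P₀ = D₁/(r − g), the implied growth is g = r − D₁/P₀.
g = 0.071 − 1.51/29.20 = 0.071 − 0.05171 = 0.01929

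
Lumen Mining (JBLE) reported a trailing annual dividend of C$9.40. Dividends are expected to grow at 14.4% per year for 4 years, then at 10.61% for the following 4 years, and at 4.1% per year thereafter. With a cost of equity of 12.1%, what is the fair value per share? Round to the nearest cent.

Three-stage DDM. Project D₁…D_8; terminal Gordon value at t=8 with g = 0.041; discount at r = 0.121.
D_1 = 10.7536
D_2 = 12.3021
D_3 = 14.0736
D_4 = 16.1002
D_5 = 17.8085
D_6 = 19.6979
D_7 = 21.7879
D_8 = 24.0996
TV_8 = 25.0877/(0.121−0.041) = 313.5958
P₀ = Σ Dₜ/(1+r)ᵗ + TV_8/(1+r)^8 = 204.7685

C$204.77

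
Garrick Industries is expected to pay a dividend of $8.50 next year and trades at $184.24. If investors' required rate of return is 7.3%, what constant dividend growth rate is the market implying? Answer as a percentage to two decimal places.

2.69%

From P₀ = D₁/(r − g), the implied growth is g = r − D₁/P₀.
g = 0.073 − 8.50/184.24 = 0.073 − 0.04614 = 0.02686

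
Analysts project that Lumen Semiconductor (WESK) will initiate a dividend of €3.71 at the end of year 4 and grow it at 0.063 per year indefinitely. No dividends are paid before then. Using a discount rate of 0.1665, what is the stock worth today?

Deferred-dividend DDM. At t=3 the remaining stream is a growing perpetuity with first payment D_4 = 3.71.
V_3 = D_4/(r−g) = 3.71/(0.1665−0.063) = 35.8454
P₀ = V_3/(1+r)^3 = 35.8454/(1+0.1665)^3 = 22.5829

€22.58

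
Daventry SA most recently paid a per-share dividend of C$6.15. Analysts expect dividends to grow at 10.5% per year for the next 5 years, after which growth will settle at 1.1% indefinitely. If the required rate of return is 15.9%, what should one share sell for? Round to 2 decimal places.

Two-stage DDM. Project D₁…D_5 at 0.105, terminal growth 0.011, discount at r = 0.159.
D_1 = 6.7957
D_2 = 7.5093
D_3 = 8.2978
D_4 = 9.1690
D_5 = 10.1318
Terminal value at t=5: TV = D_6/(r−g) = 10.2432/(0.159−0.011) = 69.2111
P₀ = 6.7957/(1+0.159)^1 + 7.5093/(1+0.159)^2 + 8.2978/(1+0.159)^3 + 9.1690/(1+0.159)^4 + 10.1318/(1+0.159)^5 + 69.2111/(1+0.159)^5 = 59.8045

C$59.80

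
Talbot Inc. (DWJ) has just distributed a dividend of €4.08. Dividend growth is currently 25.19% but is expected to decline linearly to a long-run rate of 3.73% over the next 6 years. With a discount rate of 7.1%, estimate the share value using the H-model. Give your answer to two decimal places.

€203.53

H-model: P₀ = D₀[(1+g_L) + H(g_S−g_L)]/(r−g_L), with H = 6/2 = 3.
P₀ = 4.08 × [(1+0.0373) + 3×(0.2519−0.0373)] / (0.071−0.0373)
   = 4.08 × 1.6811 / 0.0337 = 203.5278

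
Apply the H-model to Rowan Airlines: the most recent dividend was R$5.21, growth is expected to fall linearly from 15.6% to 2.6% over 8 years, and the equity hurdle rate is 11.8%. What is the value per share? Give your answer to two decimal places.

H-model: P₀ = D₀[(1+g_L) + H(g_S−g_L)]/(r−g_L), with H = 8/2 = 4.
P₀ = 5.21 × [(1+0.026) + 4×(0.156−0.026)] / (0.118−0.026)
   = 5.21 × 1.5460 / 0.092 = 87.5507

R$87.55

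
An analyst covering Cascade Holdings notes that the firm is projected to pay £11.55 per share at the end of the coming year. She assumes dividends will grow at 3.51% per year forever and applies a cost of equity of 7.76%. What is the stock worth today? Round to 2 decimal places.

Gordon growth model: P₀ = D₁/(r − g), with D₁ = 11.55 given directly.
P₀ = 11.5500 / (0.0776 − 0.0351) = 11.5500 / 0.0425 = 271.7647

£271.76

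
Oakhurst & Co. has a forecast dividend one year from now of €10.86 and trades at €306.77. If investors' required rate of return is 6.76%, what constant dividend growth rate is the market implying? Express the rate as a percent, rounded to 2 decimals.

From P₀ = D₁/(r − g), the implied growth is g = r − D₁/P₀.
g = 0.0676 − 10.86/306.77 = 0.0676 − 0.03540 = 0.03220

3.22%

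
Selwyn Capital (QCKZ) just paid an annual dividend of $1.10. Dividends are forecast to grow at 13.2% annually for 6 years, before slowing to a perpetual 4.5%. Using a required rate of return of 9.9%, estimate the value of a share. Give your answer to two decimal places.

$32.75

Two-stage DDM. Project D₁…D_6 at 0.132, terminal growth 0.045, discount at r = 0.099.
D_1 = 1.2452
D_2 = 1.4096
D_3 = 1.5956
D_4 = 1.8063
D_5 = 2.0447
D_6 = 2.3146
Terminal value at t=6: TV = D_7/(r−g) = 2.4187/(0.099−0.045) = 44.7913
P₀ = 1.2452/(1+0.099)^1 + 1.4096/(1+0.099)^2 + 1.5956/(1+0.099)^3 + 1.8063/(1+0.099)^4 + 2.0447/(1+0.099)^5 + 2.3146/(1+0.099)^6 + 44.7913/(1+0.099)^6 = 32.7513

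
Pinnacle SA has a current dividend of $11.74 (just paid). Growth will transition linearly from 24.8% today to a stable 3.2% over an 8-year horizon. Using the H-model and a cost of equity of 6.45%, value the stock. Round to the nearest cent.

$684.89

H-model: P₀ = D₀[(1+g_L) + H(g_S−g_L)]/(r−g_L), with H = 8/2 = 4.
P₀ = 11.74 × [(1+0.032) + 4×(0.248−0.032)] / (0.0645−0.032)
   = 11.74 × 1.8960 / 0.0325 = 684.8935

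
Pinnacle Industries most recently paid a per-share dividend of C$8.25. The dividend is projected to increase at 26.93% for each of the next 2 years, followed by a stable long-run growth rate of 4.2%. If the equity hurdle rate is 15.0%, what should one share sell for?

C$116.12

Two-stage DDM. Project D₁…D_2 at 0.2693, terminal growth 0.042, discount at r = 0.15.
D_1 = 10.4717
D_2 = 13.2918
Terminal value at t=2: TV = D_3/(r−g) = 13.8500/(0.15−0.042) = 128.2409
P₀ = 10.4717/(1+0.15)^1 + 13.2918/(1+0.15)^2 + 128.2409/(1+0.15)^2 = 116.1249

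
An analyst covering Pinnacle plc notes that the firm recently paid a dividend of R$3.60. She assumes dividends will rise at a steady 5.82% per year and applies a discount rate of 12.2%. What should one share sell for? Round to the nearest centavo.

Gordon growth model: P₀ = D₁/(r − g). D₁ = 3.60 × (1 + 0.0582) = 3.8095.
P₀ = 3.8095 / (0.122 − 0.0582) = 3.8095 / 0.0638 = 59.7103

R$59.71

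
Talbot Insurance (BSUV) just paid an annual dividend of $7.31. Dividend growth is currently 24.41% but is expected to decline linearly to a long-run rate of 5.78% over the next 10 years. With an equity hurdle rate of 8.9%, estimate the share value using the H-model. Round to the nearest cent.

$466.08

H-model: P₀ = D₀[(1+g_L) + H(g_S−g_L)]/(r−g_L), with H = 10/2 = 5.
P₀ = 7.31 × [(1+0.0578) + 5×(0.2441−0.0578)] / (0.089−0.0578)
   = 7.31 × 1.9893 / 0.0312 = 466.0828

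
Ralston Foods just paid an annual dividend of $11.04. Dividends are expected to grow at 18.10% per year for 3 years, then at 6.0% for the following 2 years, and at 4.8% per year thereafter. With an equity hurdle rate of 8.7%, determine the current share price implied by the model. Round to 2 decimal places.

Three-stage DDM. Project D₁…D_5; terminal Gordon value at t=5 with g = 0.048; discount at r = 0.087.
D_1 = 13.0382
D_2 = 15.3982
D_3 = 18.1852
D_4 = 19.2763
D_5 = 20.4329
TV_5 = 21.4137/(0.087−0.048) = 549.0693
P₀ = Σ Dₜ/(1+r)ᵗ + TV_5/(1+r)^5 = 428.2661

$428.27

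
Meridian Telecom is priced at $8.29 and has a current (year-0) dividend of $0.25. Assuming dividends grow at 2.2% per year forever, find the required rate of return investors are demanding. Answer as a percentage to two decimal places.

5.28%

Rearranging the constant-growth DDM: r = D₁/P₀ + g.
D₁ = 0.25 × (1 + 0.022) = 0.2555.
r = 0.2555 / 8.29 + 0.022 = 0.03082 + 0.022 = 0.05282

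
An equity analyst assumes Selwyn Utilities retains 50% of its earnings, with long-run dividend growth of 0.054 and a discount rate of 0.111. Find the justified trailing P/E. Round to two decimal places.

Payout ratio b = 1 − 0.50 = 0.50.
Justified trailing P/E = b(1+g)/(r−g) = 0.50×(1+0.054)/(0.111−0.054) = 9.2456

9.25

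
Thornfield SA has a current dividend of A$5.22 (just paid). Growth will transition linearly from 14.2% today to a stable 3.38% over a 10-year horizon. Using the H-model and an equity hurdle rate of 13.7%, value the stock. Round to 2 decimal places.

H-model: P₀ = D₀[(1+g_L) + H(g_S−g_L)]/(r−g_L), with H = 10/2 = 5.
P₀ = 5.22 × [(1+0.0338) + 5×(0.142−0.0338)] / (0.137−0.0338)
   = 5.22 × 1.5748 / 0.1032 = 79.6556

A$79.66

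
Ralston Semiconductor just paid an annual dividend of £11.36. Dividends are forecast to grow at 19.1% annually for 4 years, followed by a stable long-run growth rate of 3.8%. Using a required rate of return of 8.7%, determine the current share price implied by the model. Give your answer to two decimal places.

Two-stage DDM. Project D₁…D_4 at 0.191, terminal growth 0.038, discount at r = 0.087.
D_1 = 13.5298
D_2 = 16.1139
D_3 = 19.1917
D_4 = 22.8573
Terminal value at t=4: TV = D_5/(r−g) = 23.7259/(0.087−0.038) = 484.2021
P₀ = 13.5298/(1+0.087)^1 + 16.1139/(1+0.087)^2 + 19.1917/(1+0.087)^3 + 22.8573/(1+0.087)^4 + 484.2021/(1+0.087)^4 = 404.2229

£404.22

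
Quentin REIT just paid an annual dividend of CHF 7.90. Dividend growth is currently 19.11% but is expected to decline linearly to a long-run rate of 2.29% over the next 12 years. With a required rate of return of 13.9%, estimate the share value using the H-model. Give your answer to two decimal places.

H-model: P₀ = D₀[(1+g_L) + H(g_S−g_L)]/(r−g_L), with H = 12/2 = 6.
P₀ = 7.90 × [(1+0.0229) + 6×(0.1911−0.0229)] / (0.139−0.0229)
   = 7.90 × 2.0321 / 0.1161 = 138.2738

CHF 138.27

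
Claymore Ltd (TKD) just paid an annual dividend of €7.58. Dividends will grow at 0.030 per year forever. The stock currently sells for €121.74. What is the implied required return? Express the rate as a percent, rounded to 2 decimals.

Rearranging the constant-growth DDM: r = D₁/P₀ + g.
D₁ = 7.58 × (1 + 0.03) = 7.8074.
r = 7.8074 / 121.74 + 0.03 = 0.06413 + 0.03 = 0.09413

9.41%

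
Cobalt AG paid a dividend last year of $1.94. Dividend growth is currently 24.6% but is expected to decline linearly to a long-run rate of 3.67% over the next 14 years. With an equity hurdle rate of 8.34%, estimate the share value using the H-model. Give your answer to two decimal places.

$103.93

H-model: P₀ = D₀[(1+g_L) + H(g_S−g_L)]/(r−g_L), with H = 14/2 = 7.
P₀ = 1.94 × [(1+0.0367) + 7×(0.246−0.0367)] / (0.0834−0.0367)
   = 1.94 × 2.5018 / 0.0467 = 103.9292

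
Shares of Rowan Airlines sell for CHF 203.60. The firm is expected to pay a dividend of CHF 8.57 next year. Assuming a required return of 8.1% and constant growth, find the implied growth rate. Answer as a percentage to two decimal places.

3.89%

From P₀ = D₁/(r − g), the implied growth is g = r − D₁/P₀.
g = 0.081 − 8.57/203.60 = 0.081 − 0.04209 = 0.03891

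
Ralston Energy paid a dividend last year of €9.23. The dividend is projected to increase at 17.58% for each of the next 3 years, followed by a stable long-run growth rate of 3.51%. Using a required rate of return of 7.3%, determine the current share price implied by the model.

Two-stage DDM. Project D₁…D_3 at 0.1758, terminal growth 0.0351, discount at r = 0.073.
D_1 = 10.8526
D_2 = 12.7605
D_3 = 15.0038
Terminal value at t=3: TV = D_4/(r−g) = 15.5305/(0.073−0.0351) = 409.7747
P₀ = 10.8526/(1+0.073)^1 + 12.7605/(1+0.073)^2 + 15.0038/(1+0.073)^3 + 409.7747/(1+0.073)^3 = 365.0431

€365.04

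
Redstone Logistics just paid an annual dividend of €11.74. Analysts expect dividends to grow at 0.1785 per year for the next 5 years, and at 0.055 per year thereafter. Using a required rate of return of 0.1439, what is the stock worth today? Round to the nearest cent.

€225.95

Two-stage DDM. Project D₁…D_5 at 0.1785, terminal growth 0.055, discount at r = 0.1439.
D_1 = 13.8356
D_2 = 16.3052
D_3 = 19.2157
D_4 = 22.6457
D_5 = 26.6880
Terminal value at t=5: TV = D_6/(r−g) = 28.1558/(0.1439−0.055) = 316.7136
P₀ = 13.8356/(1+0.1439)^1 + 16.3052/(1+0.1439)^2 + 19.2157/(1+0.1439)^3 + 22.6457/(1+0.1439)^4 + 26.6880/(1+0.1439)^5 + 316.7136/(1+0.1439)^5 = 225.9524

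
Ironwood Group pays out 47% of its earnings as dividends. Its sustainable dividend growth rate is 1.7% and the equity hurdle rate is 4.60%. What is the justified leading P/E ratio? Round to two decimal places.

Justified leading P/E = b/(r−g) = 0.47/(0.046−0.017) = 16.2069

16.21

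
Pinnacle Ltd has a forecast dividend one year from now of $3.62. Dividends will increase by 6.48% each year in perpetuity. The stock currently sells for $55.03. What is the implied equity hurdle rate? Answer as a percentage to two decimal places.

13.06%

Rearranging the constant-growth DDM: r = D₁/P₀ + g.
r = 3.6200 / 55.03 + 0.0648 = 0.06578 + 0.0648 = 0.13058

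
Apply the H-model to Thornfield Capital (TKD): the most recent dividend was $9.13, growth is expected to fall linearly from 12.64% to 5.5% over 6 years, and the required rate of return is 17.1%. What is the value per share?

H-model: P₀ = D₀[(1+g_L) + H(g_S−g_L)]/(r−g_L), with H = 6/2 = 3.
P₀ = 9.13 × [(1+0.055) + 3×(0.1264−0.055)] / (0.171−0.055)
   = 9.13 × 1.2692 / 0.116 = 99.8948

$99.89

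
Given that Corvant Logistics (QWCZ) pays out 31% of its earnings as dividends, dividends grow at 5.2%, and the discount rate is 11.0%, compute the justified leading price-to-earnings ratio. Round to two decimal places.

Justified leading P/E = b/(r−g) = 0.31/(0.11−0.052) = 5.3448

5.34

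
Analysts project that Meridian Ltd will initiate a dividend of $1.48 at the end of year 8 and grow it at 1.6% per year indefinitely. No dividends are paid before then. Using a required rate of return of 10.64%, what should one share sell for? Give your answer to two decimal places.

Deferred-dividend DDM. At t=7 the remaining stream is a growing perpetuity with first payment D_8 = 1.48.
V_7 = D_8/(r−g) = 1.48/(0.1064−0.016) = 16.3717
P₀ = V_7/(1+r)^7 = 16.3717/(1+0.1064)^7 = 8.0669

$8.07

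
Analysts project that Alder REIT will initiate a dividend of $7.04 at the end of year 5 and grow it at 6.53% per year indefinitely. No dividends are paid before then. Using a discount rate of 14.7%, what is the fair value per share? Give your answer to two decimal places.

$49.78

Deferred-dividend DDM. At t=4 the remaining stream is a growing perpetuity with first payment D_5 = 7.04.
V_4 = D_5/(r−g) = 7.04/(0.147−0.0653) = 86.1689
P₀ = V_4/(1+r)^4 = 86.1689/(1+0.147)^4 = 49.7848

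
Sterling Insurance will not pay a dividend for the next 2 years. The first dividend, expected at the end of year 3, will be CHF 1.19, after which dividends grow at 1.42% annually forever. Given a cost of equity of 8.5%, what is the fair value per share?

CHF 14.28

Deferred-dividend DDM. At t=2 the remaining stream is a growing perpetuity with first payment D_3 = 1.19.
V_2 = D_3/(r−g) = 1.19/(0.085−0.0142) = 16.8079
P₀ = V_2/(1+r)^2 = 16.8079/(1+0.085)^2 = 14.2776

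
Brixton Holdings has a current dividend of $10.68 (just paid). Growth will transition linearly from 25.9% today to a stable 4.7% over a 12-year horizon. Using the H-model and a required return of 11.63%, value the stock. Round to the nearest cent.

H-model: P₀ = D₀[(1+g_L) + H(g_S−g_L)]/(r−g_L), with H = 12/2 = 6.
P₀ = 10.68 × [(1+0.047) + 6×(0.259−0.047)] / (0.1163−0.047)
   = 10.68 × 2.3190 / 0.0693 = 357.3870

$357.39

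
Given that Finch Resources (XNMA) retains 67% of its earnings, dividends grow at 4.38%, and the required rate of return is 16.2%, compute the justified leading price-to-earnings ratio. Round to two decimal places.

Payout ratio b = 1 − 0.67 = 0.33.
Justified leading P/E = b/(r−g) = 0.33/(0.162−0.0438) = 2.7919

2.79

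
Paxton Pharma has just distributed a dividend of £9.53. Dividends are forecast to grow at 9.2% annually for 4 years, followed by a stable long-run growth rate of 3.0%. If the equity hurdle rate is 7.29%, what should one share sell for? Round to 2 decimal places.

£285.39

Two-stage DDM. Project D₁…D_4 at 0.092, terminal growth 0.03, discount at r = 0.0729.
D_1 = 10.4068
D_2 = 11.3642
D_3 = 12.4097
D_4 = 13.5514
Terminal value at t=4: TV = D_5/(r−g) = 13.9579/(0.0729−0.03) = 325.3594
P₀ = 10.4068/(1+0.0729)^1 + 11.3642/(1+0.0729)^2 + 12.4097/(1+0.0729)^3 + 13.5514/(1+0.0729)^4 + 325.3594/(1+0.0729)^4 = 285.3894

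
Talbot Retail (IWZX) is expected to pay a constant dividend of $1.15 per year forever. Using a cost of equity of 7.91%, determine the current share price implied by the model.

$14.54

Zero-growth DDM (perpetuity): P₀ = D/r = 1.15 / 0.0791 = 14.5386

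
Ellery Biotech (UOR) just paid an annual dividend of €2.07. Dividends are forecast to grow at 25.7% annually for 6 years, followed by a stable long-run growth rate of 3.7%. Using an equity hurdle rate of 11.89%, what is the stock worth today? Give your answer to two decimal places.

€71.73

Two-stage DDM. Project D₁…D_6 at 0.257, terminal growth 0.037, discount at r = 0.1189.
D_1 = 2.6020
D_2 = 3.2707
D_3 = 4.1113
D_4 = 5.1679
D_5 = 6.4960
D_6 = 8.1655
Terminal value at t=6: TV = D_7/(r−g) = 8.4676/(0.1189−0.037) = 103.3896
P₀ = 2.6020/(1+0.1189)^1 + 3.2707/(1+0.1189)^2 + 4.1113/(1+0.1189)^3 + 5.1679/(1+0.1189)^4 + 6.4960/(1+0.1189)^5 + 8.1655/(1+0.1189)^6 + 103.3896/(1+0.1189)^6 = 71.7258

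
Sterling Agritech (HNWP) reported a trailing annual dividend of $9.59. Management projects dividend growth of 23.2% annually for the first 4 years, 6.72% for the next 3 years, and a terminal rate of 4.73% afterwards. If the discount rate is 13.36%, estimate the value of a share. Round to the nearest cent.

$218.52

Three-stage DDM. Project D₁…D_7; terminal Gordon value at t=7 with g = 0.0473; discount at r = 0.1336.
D_1 = 11.8149
D_2 = 14.5559
D_3 = 17.9329
D_4 = 22.0933
D_5 = 23.5780
D_6 = 25.1625
D_7 = 26.8534
TV_7 = 28.1235/(0.1336−0.0473) = 325.8811
P₀ = Σ Dₜ/(1+r)ᵗ + TV_7/(1+r)^7 = 218.5238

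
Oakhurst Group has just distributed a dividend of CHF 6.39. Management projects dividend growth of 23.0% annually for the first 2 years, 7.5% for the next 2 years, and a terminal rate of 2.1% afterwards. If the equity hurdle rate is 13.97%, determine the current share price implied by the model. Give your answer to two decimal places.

CHF 84.94

Three-stage DDM. Project D₁…D_4; terminal Gordon value at t=4 with g = 0.021; discount at r = 0.1397.
D_1 = 7.8597
D_2 = 9.6674
D_3 = 10.3925
D_4 = 11.1719
TV_4 = 11.4065/(0.1397−0.021) = 96.0955
P₀ = Σ Dₜ/(1+r)ᵗ + TV_4/(1+r)^4 = 84.9370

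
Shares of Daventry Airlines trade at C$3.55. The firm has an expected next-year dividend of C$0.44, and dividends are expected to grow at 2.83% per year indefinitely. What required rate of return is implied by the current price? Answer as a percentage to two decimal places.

15.22%

Rearranging the constant-growth DDM: r = D₁/P₀ + g.
r = 0.4400 / 3.55 + 0.0283 = 0.12394 + 0.0283 = 0.15224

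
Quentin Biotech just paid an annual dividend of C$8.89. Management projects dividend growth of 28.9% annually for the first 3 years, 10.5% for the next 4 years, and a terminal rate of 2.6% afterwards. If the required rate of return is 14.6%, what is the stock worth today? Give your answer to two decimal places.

Three-stage DDM. Project D₁…D_7; terminal Gordon value at t=7 with g = 0.026; discount at r = 0.146.
D_1 = 11.4592
D_2 = 14.7709
D_3 = 19.0397
D_4 = 21.0389
D_5 = 23.2480
D_6 = 25.6890
D_7 = 28.3864
TV_7 = 29.1244/(0.146−0.026) = 242.7033
P₀ = Σ Dₜ/(1+r)ᵗ + TV_7/(1+r)^7 = 173.6258

C$173.63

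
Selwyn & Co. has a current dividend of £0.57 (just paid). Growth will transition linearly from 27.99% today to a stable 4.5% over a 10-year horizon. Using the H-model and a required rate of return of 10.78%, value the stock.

£20.15

H-model: P₀ = D₀[(1+g_L) + H(g_S−g_L)]/(r−g_L), with H = 10/2 = 5.
P₀ = 0.57 × [(1+0.045) + 5×(0.2799−0.045)] / (0.1078−0.045)
   = 0.57 × 2.2195 / 0.0628 = 20.1451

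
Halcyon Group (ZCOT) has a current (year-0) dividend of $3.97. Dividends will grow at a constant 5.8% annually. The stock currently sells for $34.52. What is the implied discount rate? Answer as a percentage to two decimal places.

17.97%

Rearranging the constant-growth DDM: r = D₁/P₀ + g.
D₁ = 3.97 × (1 + 0.058) = 4.2003.
r = 4.2003 / 34.52 + 0.058 = 0.12168 + 0.058 = 0.17968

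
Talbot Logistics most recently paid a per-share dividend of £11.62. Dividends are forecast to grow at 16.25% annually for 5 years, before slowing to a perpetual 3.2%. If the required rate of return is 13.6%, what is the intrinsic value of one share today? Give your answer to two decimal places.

Two-stage DDM. Project D₁…D_5 at 0.1625, terminal growth 0.032, discount at r = 0.136.
D_1 = 13.5083
D_2 = 15.7033
D_3 = 18.2551
D_4 = 21.2216
D_5 = 24.6701
Terminal value at t=5: TV = D_6/(r−g) = 25.4595/(0.136−0.032) = 244.8033
P₀ = 13.5083/(1+0.136)^1 + 15.7033/(1+0.136)^2 + 18.2551/(1+0.136)^3 + 21.2216/(1+0.136)^4 + 24.6701/(1+0.136)^5 + 244.8033/(1+0.136)^5 = 191.6921

£191.69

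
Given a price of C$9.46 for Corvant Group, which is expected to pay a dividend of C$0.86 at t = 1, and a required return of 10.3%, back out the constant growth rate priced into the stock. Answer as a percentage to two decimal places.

From P₀ = D₁/(r − g), the implied growth is g = r − D₁/P₀.
g = 0.103 − 0.86/9.46 = 0.103 − 0.09091 = 0.01209

1.21%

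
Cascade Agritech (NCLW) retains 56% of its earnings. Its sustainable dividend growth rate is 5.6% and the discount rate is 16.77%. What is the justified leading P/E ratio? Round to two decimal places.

Payout ratio b = 1 − 0.56 = 0.44.
Justified leading P/E = b/(r−g) = 0.44/(0.1677−0.056) = 3.9391

3.94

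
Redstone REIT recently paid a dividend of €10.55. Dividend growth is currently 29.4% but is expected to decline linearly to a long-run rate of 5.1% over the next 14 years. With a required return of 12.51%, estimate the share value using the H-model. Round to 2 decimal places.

€391.82

H-model: P₀ = D₀[(1+g_L) + H(g_S−g_L)]/(r−g_L), with H = 14/2 = 7.
P₀ = 10.55 × [(1+0.051) + 7×(0.294−0.051)] / (0.1251−0.051)
   = 10.55 × 2.7520 / 0.0741 = 391.8165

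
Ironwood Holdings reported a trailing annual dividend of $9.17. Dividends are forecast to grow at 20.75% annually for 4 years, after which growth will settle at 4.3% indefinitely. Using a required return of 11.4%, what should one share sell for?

Two-stage DDM. Project D₁…D_4 at 0.2075, terminal growth 0.043, discount at r = 0.114.
D_1 = 11.0728
D_2 = 13.3704
D_3 = 16.1447
D_4 = 19.4948
Terminal value at t=4: TV = D_5/(r−g) = 20.3330/(0.114−0.043) = 286.3808
P₀ = 11.0728/(1+0.114)^1 + 13.3704/(1+0.114)^2 + 16.1447/(1+0.114)^3 + 19.4948/(1+0.114)^4 + 286.3808/(1+0.114)^4 = 231.0031

$231.00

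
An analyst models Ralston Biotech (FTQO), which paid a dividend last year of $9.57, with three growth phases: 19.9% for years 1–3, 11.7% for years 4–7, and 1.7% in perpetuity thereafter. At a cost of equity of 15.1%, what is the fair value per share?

Three-stage DDM. Project D₁…D_7; terminal Gordon value at t=7 with g = 0.017; discount at r = 0.151.
D_1 = 11.4744
D_2 = 13.7578
D_3 = 16.4957
D_4 = 18.4256
D_5 = 20.5814
D_6 = 22.9895
D_7 = 25.6792
TV_7 = 26.1158/(0.151−0.017) = 194.8939
P₀ = Σ Dₜ/(1+r)ᵗ + TV_7/(1+r)^7 = 144.1644

$144.16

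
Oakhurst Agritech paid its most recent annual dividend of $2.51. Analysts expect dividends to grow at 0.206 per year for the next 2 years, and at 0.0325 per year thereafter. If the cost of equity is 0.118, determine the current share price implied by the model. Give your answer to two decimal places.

Two-stage DDM. Project D₁…D_2 at 0.206, terminal growth 0.0325, discount at r = 0.118.
D_1 = 3.0271
D_2 = 3.6506
Terminal value at t=2: TV = D_3/(r−g) = 3.7693/(0.118−0.0325) = 44.0851
P₀ = 3.0271/(1+0.118)^1 + 3.6506/(1+0.118)^2 + 44.0851/(1+0.118)^2 = 40.8985

$40.90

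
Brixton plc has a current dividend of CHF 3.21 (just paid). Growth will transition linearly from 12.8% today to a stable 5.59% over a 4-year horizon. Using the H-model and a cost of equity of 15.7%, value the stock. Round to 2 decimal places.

CHF 38.10

H-model: P₀ = D₀[(1+g_L) + H(g_S−g_L)]/(r−g_L), with H = 4/2 = 2.
P₀ = 3.21 × [(1+0.0559) + 2×(0.128−0.0559)] / (0.157−0.0559)
   = 3.21 × 1.2001 / 0.1011 = 38.1041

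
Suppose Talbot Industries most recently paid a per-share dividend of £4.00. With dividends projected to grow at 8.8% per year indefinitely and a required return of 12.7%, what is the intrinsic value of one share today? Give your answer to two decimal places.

Gordon growth model: P₀ = D₁/(r − g). D₁ = 4.00 × (1 + 0.088) = 4.3520.
P₀ = 4.3520 / (0.127 − 0.088) = 4.3520 / 0.039 = 111.5897

£111.59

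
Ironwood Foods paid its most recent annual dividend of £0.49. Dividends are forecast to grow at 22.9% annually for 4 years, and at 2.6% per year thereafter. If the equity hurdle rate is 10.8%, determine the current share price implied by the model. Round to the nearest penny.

£11.84

Two-stage DDM. Project D₁…D_4 at 0.229, terminal growth 0.026, discount at r = 0.108.
D_1 = 0.6022
D_2 = 0.7401
D_3 = 0.9096
D_4 = 1.1179
Terminal value at t=4: TV = D_5/(r−g) = 1.1470/(0.108−0.026) = 13.9874
P₀ = 0.6022/(1+0.108)^1 + 0.7401/(1+0.108)^2 + 0.9096/(1+0.108)^3 + 1.1179/(1+0.108)^4 + 13.9874/(1+0.108)^4 = 11.8374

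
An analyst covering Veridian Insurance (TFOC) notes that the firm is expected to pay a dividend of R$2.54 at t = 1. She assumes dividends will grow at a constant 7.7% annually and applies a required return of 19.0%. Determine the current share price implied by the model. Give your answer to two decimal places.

R$22.48

Gordon growth model: P₀ = D₁/(r − g), with D₁ = 2.54 given directly.
P₀ = 2.5400 / (0.19 − 0.077) = 2.5400 / 0.113 = 22.4779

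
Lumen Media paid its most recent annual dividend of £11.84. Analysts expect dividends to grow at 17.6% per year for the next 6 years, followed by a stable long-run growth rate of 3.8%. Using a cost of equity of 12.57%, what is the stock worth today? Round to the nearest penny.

£265.18

Two-stage DDM. Project D₁…D_6 at 0.176, terminal growth 0.038, discount at r = 0.1257.
D_1 = 13.9238
D_2 = 16.3744
D_3 = 19.2563
D_4 = 22.6455
D_5 = 26.6311
D_6 = 31.3181
Terminal value at t=6: TV = D_7/(r−g) = 32.5082/(0.1257−0.038) = 370.6751
P₀ = 13.9238/(1+0.1257)^1 + 16.3744/(1+0.1257)^2 + 19.2563/(1+0.1257)^3 + 22.6455/(1+0.1257)^4 + 26.6311/(1+0.1257)^5 + 31.3181/(1+0.1257)^6 + 370.6751/(1+0.1257)^6 = 265.1773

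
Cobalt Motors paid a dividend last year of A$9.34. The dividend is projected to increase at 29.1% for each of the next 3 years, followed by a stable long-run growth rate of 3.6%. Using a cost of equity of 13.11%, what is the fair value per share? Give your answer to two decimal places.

A$188.00

Two-stage DDM. Project D₁…D_3 at 0.291, terminal growth 0.036, discount at r = 0.1311.
D_1 = 12.0579
D_2 = 15.5668
D_3 = 20.0967
Terminal value at t=3: TV = D_4/(r−g) = 20.8202/(0.1311−0.036) = 218.9298
P₀ = 12.0579/(1+0.1311)^1 + 15.5668/(1+0.1311)^2 + 20.0967/(1+0.1311)^3 + 218.9298/(1+0.1311)^3 = 188.0023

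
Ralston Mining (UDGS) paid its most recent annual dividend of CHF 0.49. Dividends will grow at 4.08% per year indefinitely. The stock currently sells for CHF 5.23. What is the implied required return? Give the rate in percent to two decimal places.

Rearranging the constant-growth DDM: r = D₁/P₀ + g.
D₁ = 0.49 × (1 + 0.0408) = 0.5100.
r = 0.5100 / 5.23 + 0.0408 = 0.09751 + 0.0408 = 0.13831

13.83%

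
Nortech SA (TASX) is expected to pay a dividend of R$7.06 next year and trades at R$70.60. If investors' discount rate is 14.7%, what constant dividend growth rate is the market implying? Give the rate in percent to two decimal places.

4.70%

From P₀ = D₁/(r − g), the implied growth is g = r − D₁/P₀.
g = 0.147 − 7.06/70.60 = 0.147 − 0.10000 = 0.04700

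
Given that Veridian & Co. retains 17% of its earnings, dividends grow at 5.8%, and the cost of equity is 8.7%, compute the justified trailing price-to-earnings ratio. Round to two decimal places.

30.28

Payout ratio b = 1 − 0.17 = 0.83.
Justified trailing P/E = b(1+g)/(r−g) = 0.83×(1+0.058)/(0.087−0.058) = 30.2807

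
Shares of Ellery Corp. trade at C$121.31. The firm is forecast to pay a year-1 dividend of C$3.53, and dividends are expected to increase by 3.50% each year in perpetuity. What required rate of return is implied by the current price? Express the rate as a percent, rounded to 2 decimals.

6.41%

Rearranging the constant-growth DDM: r = D₁/P₀ + g.
r = 3.5300 / 121.31 + 0.035 = 0.02910 + 0.035 = 0.06410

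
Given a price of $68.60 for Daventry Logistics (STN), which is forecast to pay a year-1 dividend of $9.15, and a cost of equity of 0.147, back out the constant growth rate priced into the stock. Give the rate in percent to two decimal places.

From P₀ = D₁/(r − g), the implied growth is g = r − D₁/P₀.
g = 0.147 − 9.15/68.60 = 0.147 − 0.13338 = 0.01362

1.36%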